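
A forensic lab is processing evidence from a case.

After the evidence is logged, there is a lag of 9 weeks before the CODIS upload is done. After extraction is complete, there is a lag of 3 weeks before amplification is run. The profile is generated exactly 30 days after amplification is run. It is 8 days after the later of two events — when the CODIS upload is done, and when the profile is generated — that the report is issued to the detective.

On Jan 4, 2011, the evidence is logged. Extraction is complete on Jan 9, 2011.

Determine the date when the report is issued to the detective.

The evidence is logged: Jan 4, 2011.
The CODIS upload is done: Jan 4, 2011 + 9 weeks = Mar 8, 2011.
Extraction is complete: Jan 9, 2011.
Amplification is run: Jan 9, 2011 + 3 weeks = Jan 30, 2011.
The profile is generated: Jan 30, 2011 + 30 days = Mar 1, 2011.
Both prerequisites met — the CODIS upload is done (Mar 8, 2011), the profile is generated (Mar 1, 2011); the later is Mar 8, 2011.
The report is issued to the detective: Mar 8, 2011 + 8 days = Mar 16, 2011.

Mar 16, 2011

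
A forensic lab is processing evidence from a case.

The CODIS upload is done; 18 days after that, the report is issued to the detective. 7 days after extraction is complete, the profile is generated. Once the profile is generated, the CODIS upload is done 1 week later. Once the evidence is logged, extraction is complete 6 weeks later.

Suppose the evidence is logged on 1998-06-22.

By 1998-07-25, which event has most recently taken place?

The evidence is logged

The evidence is logged: Jun 22, 1998.
Extraction is complete: Jun 22, 1998 + 6 weeks = Aug 3, 1998.
The profile is generated: Aug 3, 1998 + 7 days = Aug 10, 1998.
The CODIS upload is done: Aug 10, 1998 + 1 week = Aug 17, 1998.
The report is issued to the detective: Aug 17, 1998 + 18 days = Sep 4, 1998.
Jul 25, 1998 falls between when the evidence is logged (Jun 22, 1998) and when extraction is complete (Aug 3, 1998).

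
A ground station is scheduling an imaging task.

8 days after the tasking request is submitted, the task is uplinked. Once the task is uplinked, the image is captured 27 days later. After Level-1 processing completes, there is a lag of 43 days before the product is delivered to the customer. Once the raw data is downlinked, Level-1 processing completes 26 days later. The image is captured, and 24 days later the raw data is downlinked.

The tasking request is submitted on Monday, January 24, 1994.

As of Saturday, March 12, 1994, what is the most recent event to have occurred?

The tasking request is submitted: Jan 24, 1994.
The task is uplinked: Jan 24, 1994 + 8 days = Feb 1, 1994.
The image is captured: Feb 1, 1994 + 27 days = Feb 28, 1994.
The raw data is downlinked: Feb 28, 1994 + 24 days = Mar 24, 1994.
Level-1 processing completes: Mar 24, 1994 + 26 days = Apr 19, 1994.
The product is delivered to the customer: Apr 19, 1994 + 43 days = Jun 1, 1994.
Mar 12, 1994 falls between when the image is captured (Feb 28, 1994) and when the raw data is downlinked (Mar 24, 1994).

The image is captured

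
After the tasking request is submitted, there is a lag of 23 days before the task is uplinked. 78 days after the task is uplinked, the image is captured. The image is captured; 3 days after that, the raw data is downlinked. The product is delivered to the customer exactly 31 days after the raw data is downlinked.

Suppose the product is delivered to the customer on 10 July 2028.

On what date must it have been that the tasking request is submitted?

26 February 2028

The product is delivered to the customer: Jul 10, 2028.
The raw data is downlinked: Jul 10, 2028 − 31 days = Jun 9, 2028.
The image is captured: Jun 9, 2028 − 3 days = Jun 6, 2028.
The task is uplinked: Jun 6, 2028 − 78 days = Mar 20, 2028.
The tasking request is submitted: Mar 20, 2028 − 23 days = Feb 26, 2028.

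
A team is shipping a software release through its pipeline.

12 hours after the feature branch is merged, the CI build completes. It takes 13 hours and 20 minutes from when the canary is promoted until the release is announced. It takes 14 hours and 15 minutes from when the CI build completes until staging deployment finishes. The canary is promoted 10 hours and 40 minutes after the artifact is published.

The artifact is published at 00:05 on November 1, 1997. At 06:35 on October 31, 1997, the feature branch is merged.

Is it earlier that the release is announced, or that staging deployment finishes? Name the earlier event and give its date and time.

Staging deployment finishes — 08:50 on November 1, 1997

The artifact is published: 00:05 Nov 1, 1997.
The canary is promoted: 00:05 Nov 1, 1997 + 10h40m = 10:45 Nov 1, 1997.
The release is announced: 10:45 Nov 1, 1997 + 13h20m = 00:05 Nov 2, 1997.
The feature branch is merged: 06:35 Oct 31, 1997.
The CI build completes: 06:35 Oct 31, 1997 + 12h = 18:35 Oct 31, 1997.
Staging deployment finishes: 18:35 Oct 31, 1997 + 14h15m = 08:50 Nov 1, 1997.
Comparing: the release is announced at 00:05 Nov 2, 1997 vs staging deployment finishes at 08:50 Nov 1, 1997. Earlier: staging deployment finishes.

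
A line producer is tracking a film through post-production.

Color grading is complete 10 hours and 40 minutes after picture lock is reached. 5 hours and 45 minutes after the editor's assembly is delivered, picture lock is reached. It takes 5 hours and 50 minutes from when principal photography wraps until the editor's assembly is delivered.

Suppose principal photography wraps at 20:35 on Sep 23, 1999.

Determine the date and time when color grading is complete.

Principal photography wraps: 20:35 Sep 23, 1999.
The editor's assembly is delivered: 20:35 Sep 23, 1999 + 5h50m = 02:25 Sep 24, 1999.
Picture lock is reached: 02:25 Sep 24, 1999 + 5h45m = 08:10 Sep 24, 1999.
Color grading is complete: 08:10 Sep 24, 1999 + 10h40m = 18:50 Sep 24, 1999.

18:50 on Sep 24, 1999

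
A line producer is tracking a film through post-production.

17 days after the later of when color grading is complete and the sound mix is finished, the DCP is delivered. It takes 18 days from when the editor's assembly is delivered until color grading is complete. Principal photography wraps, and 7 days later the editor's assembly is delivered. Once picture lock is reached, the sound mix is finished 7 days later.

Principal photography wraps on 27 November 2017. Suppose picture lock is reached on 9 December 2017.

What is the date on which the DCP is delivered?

Principal photography wraps: Nov 27, 2017.
The editor's assembly is delivered: Nov 27, 2017 + 7 days = Dec 4, 2017.
Color grading is complete: Dec 4, 2017 + 18 days = Dec 22, 2017.
Picture lock is reached: Dec 9, 2017.
The sound mix is finished: Dec 9, 2017 + 7 days = Dec 16, 2017.
Both prerequisites met — color grading is complete (Dec 22, 2017), the sound mix is finished (Dec 16, 2017); the later is Dec 22, 2017.
The DCP is delivered: Dec 22, 2017 + 17 days = Jan 8, 2018.

8 January 2018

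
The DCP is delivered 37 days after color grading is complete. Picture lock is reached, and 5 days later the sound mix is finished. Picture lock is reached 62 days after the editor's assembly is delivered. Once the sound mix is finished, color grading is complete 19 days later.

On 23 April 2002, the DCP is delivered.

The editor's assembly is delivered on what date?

21 December 2001

The DCP is delivered: Apr 23, 2002.
Color grading is complete: Apr 23, 2002 − 37 days = Mar 17, 2002.
The sound mix is finished: Mar 17, 2002 − 19 days = Feb 26, 2002.
Picture lock is reached: Feb 26, 2002 − 5 days = Feb 21, 2002.
The editor's assembly is delivered: Feb 21, 2002 − 62 days = Dec 21, 2001.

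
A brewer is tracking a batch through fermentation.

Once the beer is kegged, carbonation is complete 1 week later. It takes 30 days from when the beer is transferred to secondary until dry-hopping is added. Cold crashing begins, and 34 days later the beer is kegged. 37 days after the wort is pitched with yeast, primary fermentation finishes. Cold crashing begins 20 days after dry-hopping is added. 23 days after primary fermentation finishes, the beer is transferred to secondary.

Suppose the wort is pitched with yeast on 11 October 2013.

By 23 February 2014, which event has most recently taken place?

Cold crashing begins

The wort is pitched with yeast: Oct 11, 2013.
Primary fermentation finishes: Oct 11, 2013 + 37 days = Nov 17, 2013.
The beer is transferred to secondary: Nov 17, 2013 + 23 days = Dec 10, 2013.
Dry-hopping is added: Dec 10, 2013 + 30 days = Jan 9, 2014.
Cold crashing begins: Jan 9, 2014 + 20 days = Jan 29, 2014.
The beer is kegged: Jan 29, 2014 + 34 days = Mar 4, 2014.
Carbonation is complete: Mar 4, 2014 + 1 week = Mar 11, 2014.
Feb 23, 2014 falls between when cold crashing begins (Jan 29, 2014) and when the beer is kegged (Mar 4, 2014).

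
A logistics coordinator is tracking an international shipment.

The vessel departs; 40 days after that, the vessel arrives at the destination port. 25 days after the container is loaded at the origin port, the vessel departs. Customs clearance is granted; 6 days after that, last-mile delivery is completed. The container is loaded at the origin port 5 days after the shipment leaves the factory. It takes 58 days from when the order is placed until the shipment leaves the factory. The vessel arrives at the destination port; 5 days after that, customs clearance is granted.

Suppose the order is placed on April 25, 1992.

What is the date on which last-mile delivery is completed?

The order is placed: Apr 25, 1992.
The shipment leaves the factory: Apr 25, 1992 + 58 days = Jun 22, 1992.
The container is loaded at the origin port: Jun 22, 1992 + 5 days = Jun 27, 1992.
The vessel departs: Jun 27, 1992 + 25 days = Jul 22, 1992.
The vessel arrives at the destination port: Jul 22, 1992 + 40 days = Aug 31, 1992.
Customs clearance is granted: Aug 31, 1992 + 5 days = Sep 5, 1992.
Last-mile delivery is completed: Sep 5, 1992 + 6 days = Sep 11, 1992.

September 11, 1992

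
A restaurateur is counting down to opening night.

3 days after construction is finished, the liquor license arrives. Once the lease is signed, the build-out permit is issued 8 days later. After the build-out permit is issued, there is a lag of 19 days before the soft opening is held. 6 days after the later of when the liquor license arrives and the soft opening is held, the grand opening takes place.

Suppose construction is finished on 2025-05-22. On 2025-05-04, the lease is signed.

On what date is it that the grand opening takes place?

Construction is finished: May 22, 2025.
The liquor license arrives: May 22, 2025 + 3 days = May 25, 2025.
The lease is signed: May 4, 2025.
The build-out permit is issued: May 4, 2025 + 8 days = May 12, 2025.
The soft opening is held: May 12, 2025 + 19 days = May 31, 2025.
Both prerequisites met — the liquor license arrives (May 25, 2025), the soft opening is held (May 31, 2025); the later is May 31, 2025.
The grand opening takes place: May 31, 2025 + 6 days = Jun 6, 2025.

2025-06-06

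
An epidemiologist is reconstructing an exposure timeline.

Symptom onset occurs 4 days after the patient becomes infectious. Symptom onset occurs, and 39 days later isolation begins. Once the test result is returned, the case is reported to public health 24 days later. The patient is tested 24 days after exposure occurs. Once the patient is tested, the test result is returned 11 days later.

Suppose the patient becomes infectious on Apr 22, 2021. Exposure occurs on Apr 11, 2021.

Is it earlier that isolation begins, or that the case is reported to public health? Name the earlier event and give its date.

Isolation begins — Jun 4, 2021

The patient becomes infectious: Apr 22, 2021.
Symptom onset occurs: Apr 22, 2021 + 4 days = Apr 26, 2021.
Isolation begins: Apr 26, 2021 + 39 days = Jun 4, 2021.
Exposure occurs: Apr 11, 2021.
The patient is tested: Apr 11, 2021 + 24 days = May 5, 2021.
The test result is returned: May 5, 2021 + 11 days = May 16, 2021.
The case is reported to public health: May 16, 2021 + 24 days = Jun 9, 2021.
Comparing: isolation begins on Jun 4, 2021 vs the case is reported to public health on Jun 9, 2021. Earlier: isolation begins.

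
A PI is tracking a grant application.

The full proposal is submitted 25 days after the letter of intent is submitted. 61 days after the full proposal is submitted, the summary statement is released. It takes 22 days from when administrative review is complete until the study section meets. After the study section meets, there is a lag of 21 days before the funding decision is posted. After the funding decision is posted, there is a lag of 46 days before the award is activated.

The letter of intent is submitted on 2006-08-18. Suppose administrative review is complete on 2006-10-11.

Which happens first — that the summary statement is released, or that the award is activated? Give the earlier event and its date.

The letter of intent is submitted: Aug 18, 2006.
The full proposal is submitted: Aug 18, 2006 + 25 days = Sep 12, 2006.
The summary statement is released: Sep 12, 2006 + 61 days = Nov 12, 2006.
Administrative review is complete: Oct 11, 2006.
The study section meets: Oct 11, 2006 + 22 days = Nov 2, 2006.
The funding decision is posted: Nov 2, 2006 + 21 days = Nov 23, 2006.
The award is activated: Nov 23, 2006 + 46 days = Jan 8, 2007.
Comparing: the summary statement is released on Nov 12, 2006 vs the award is activated on Jan 8, 2007. Earlier: the summary statement is released.

The summary statement is released — 2006-11-12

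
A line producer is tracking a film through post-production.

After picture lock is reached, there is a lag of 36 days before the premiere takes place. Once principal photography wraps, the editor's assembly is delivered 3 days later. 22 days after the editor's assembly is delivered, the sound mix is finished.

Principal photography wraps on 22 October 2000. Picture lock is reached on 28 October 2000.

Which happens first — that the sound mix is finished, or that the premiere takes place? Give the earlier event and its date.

The sound mix is finished — 16 November 2000

Principal photography wraps: Oct 22, 2000.
The editor's assembly is delivered: Oct 22, 2000 + 3 days = Oct 25, 2000.
The sound mix is finished: Oct 25, 2000 + 22 days = Nov 16, 2000.
Picture lock is reached: Oct 28, 2000.
The premiere takes place: Oct 28, 2000 + 36 days = Dec 3, 2000.
Comparing: the sound mix is finished on Nov 16, 2000 vs the premiere takes place on Dec 3, 2000. Earlier: the sound mix is finished.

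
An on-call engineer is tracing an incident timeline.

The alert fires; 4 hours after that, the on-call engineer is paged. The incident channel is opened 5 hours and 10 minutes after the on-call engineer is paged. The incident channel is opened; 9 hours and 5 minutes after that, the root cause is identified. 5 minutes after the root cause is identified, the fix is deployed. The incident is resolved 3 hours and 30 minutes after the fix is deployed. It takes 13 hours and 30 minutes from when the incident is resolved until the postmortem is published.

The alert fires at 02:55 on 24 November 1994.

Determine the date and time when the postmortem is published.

14:15 on 25 November 1994

The alert fires: 02:55 Nov 24, 1994.
The on-call engineer is paged: 02:55 Nov 24, 1994 + 4h = 06:55 Nov 24, 1994.
The incident channel is opened: 06:55 Nov 24, 1994 + 5h10m = 12:05 Nov 24, 1994.
The root cause is identified: 12:05 Nov 24, 1994 + 9h05m = 21:10 Nov 24, 1994.
The fix is deployed: 21:10 Nov 24, 1994 + 5m = 21:15 Nov 24, 1994.
The incident is resolved: 21:15 Nov 24, 1994 + 3h30m = 00:45 Nov 25, 1994.
The postmortem is published: 00:45 Nov 25, 1994 + 13h30m = 14:15 Nov 25, 1994.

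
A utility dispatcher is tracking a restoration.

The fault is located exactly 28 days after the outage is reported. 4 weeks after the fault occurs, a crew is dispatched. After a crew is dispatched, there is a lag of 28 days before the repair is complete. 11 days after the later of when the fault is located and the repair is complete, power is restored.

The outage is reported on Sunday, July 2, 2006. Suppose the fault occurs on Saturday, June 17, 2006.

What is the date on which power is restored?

Wednesday, August 23, 2006

The outage is reported: Jul 2, 2006.
The fault is located: Jul 2, 2006 + 28 days = Jul 30, 2006.
The fault occurs: Jun 17, 2006.
A crew is dispatched: Jun 17, 2006 + 4 weeks = Jul 15, 2006.
The repair is complete: Jul 15, 2006 + 28 days = Aug 12, 2006.
Both prerequisites met — the fault is located (Jul 30, 2006), the repair is complete (Aug 12, 2006); the later is Aug 12, 2006.
Power is restored: Aug 12, 2006 + 11 days = Aug 23, 2006.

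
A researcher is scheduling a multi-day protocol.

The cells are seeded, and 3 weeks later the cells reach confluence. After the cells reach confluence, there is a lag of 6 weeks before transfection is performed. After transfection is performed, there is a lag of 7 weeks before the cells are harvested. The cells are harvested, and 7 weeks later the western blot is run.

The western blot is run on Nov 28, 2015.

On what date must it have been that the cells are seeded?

The western blot is run: Nov 28, 2015.
The cells are harvested: Nov 28, 2015 − 7 weeks = Oct 10, 2015.
Transfection is performed: Oct 10, 2015 − 7 weeks = Aug 22, 2015.
The cells reach confluence: Aug 22, 2015 − 6 weeks = Jul 11, 2015.
The cells are seeded: Jul 11, 2015 − 3 weeks = Jun 20, 2015.

Jun 20, 2015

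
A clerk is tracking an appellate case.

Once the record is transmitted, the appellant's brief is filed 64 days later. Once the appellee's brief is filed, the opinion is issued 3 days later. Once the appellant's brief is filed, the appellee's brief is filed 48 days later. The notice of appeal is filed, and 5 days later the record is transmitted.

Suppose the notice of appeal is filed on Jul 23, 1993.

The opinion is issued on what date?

Nov 20, 1993

The notice of appeal is filed: Jul 23, 1993.
The record is transmitted: Jul 23, 1993 + 5 days = Jul 28, 1993.
The appellant's brief is filed: Jul 28, 1993 + 64 days = Sep 30, 1993.
The appellee's brief is filed: Sep 30, 1993 + 48 days = Nov 17, 1993.
The opinion is issued: Nov 17, 1993 + 3 days = Nov 20, 1993.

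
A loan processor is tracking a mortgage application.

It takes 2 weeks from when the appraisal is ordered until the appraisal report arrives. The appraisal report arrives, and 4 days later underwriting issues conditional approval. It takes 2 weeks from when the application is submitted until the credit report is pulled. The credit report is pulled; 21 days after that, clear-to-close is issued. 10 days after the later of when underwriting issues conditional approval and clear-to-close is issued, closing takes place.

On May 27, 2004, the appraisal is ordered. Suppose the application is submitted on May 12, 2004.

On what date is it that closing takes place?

The appraisal is ordered: May 27, 2004.
The appraisal report arrives: May 27, 2004 + 2 weeks = Jun 10, 2004.
Underwriting issues conditional approval: Jun 10, 2004 + 4 days = Jun 14, 2004.
The application is submitted: May 12, 2004.
The credit report is pulled: May 12, 2004 + 2 weeks = May 26, 2004.
Clear-to-close is issued: May 26, 2004 + 21 days = Jun 16, 2004.
Both prerequisites met — underwriting issues conditional approval (Jun 14, 2004), clear-to-close is issued (Jun 16, 2004); the later is Jun 16, 2004.
Closing takes place: Jun 16, 2004 + 10 days = Jun 26, 2004.

June 26, 2004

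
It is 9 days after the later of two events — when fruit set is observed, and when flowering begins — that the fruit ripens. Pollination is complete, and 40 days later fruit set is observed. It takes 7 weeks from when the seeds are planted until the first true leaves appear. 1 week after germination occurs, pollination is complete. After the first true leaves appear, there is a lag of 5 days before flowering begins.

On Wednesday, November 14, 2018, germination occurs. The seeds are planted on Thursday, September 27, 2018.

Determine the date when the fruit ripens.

Germination occurs: Nov 14, 2018.
Pollination is complete: Nov 14, 2018 + 1 week = Nov 21, 2018.
Fruit set is observed: Nov 21, 2018 + 40 days = Dec 31, 2018.
The seeds are planted: Sep 27, 2018.
The first true leaves appear: Sep 27, 2018 + 7 weeks = Nov 15, 2018.
Flowering begins: Nov 15, 2018 + 5 days = Nov 20, 2018.
Both prerequisites met — fruit set is observed (Dec 31, 2018), flowering begins (Nov 20, 2018); the later is Dec 31, 2018.
The fruit ripens: Dec 31, 2018 + 9 days = Jan 9, 2019.

Wednesday, January 9, 2019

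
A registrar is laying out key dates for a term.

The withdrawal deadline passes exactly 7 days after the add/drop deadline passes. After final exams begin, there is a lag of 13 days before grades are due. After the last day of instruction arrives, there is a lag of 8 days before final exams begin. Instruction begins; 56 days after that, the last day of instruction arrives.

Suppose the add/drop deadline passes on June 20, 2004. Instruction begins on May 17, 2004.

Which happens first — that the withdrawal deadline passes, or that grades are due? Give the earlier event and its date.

The add/drop deadline passes: Jun 20, 2004.
The withdrawal deadline passes: Jun 20, 2004 + 7 days = Jun 27, 2004.
Instruction begins: May 17, 2004.
The last day of instruction arrives: May 17, 2004 + 56 days = Jul 12, 2004.
Final exams begin: Jul 12, 2004 + 8 days = Jul 20, 2004.
Grades are due: Jul 20, 2004 + 13 days = Aug 2, 2004.
Comparing: the withdrawal deadline passes on Jun 27, 2004 vs grades are due on Aug 2, 2004. Earlier: the withdrawal deadline passes.

The withdrawal deadline passes — June 27, 2004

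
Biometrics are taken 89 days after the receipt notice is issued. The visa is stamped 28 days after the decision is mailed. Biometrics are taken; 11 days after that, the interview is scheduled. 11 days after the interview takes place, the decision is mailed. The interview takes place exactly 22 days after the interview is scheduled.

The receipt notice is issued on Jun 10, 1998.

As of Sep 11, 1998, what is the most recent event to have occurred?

The receipt notice is issued: Jun 10, 1998.
Biometrics are taken: Jun 10, 1998 + 89 days = Sep 7, 1998.
The interview is scheduled: Sep 7, 1998 + 11 days = Sep 18, 1998.
The interview takes place: Sep 18, 1998 + 22 days = Oct 10, 1998.
The decision is mailed: Oct 10, 1998 + 11 days = Oct 21, 1998.
The visa is stamped: Oct 21, 1998 + 28 days = Nov 18, 1998.
Sep 11, 1998 falls between when biometrics are taken (Sep 7, 1998) and when the interview is scheduled (Sep 18, 1998).

Biometrics are taken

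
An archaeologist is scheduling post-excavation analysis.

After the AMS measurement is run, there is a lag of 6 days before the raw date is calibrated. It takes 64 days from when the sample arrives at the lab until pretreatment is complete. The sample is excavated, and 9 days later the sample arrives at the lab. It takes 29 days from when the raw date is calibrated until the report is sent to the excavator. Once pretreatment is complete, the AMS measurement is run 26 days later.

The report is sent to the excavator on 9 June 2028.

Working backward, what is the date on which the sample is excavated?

27 January 2028

The report is sent to the excavator: Jun 9, 2028.
The raw date is calibrated: Jun 9, 2028 − 29 days = May 11, 2028.
The AMS measurement is run: May 11, 2028 − 6 days = May 5, 2028.
Pretreatment is complete: May 5, 2028 − 26 days = Apr 9, 2028.
The sample arrives at the lab: Apr 9, 2028 − 64 days = Feb 5, 2028.
The sample is excavated: Feb 5, 2028 − 9 days = Jan 27, 2028.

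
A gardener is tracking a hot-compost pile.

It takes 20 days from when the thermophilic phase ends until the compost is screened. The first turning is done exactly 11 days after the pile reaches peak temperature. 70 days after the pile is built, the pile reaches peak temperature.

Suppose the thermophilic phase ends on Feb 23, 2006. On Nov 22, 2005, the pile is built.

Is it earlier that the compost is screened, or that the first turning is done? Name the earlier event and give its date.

The thermophilic phase ends: Feb 23, 2006.
The compost is screened: Feb 23, 2006 + 20 days = Mar 15, 2006.
The pile is built: Nov 22, 2005.
The pile reaches peak temperature: Nov 22, 2005 + 70 days = Jan 31, 2006.
The first turning is done: Jan 31, 2006 + 11 days = Feb 11, 2006.
Comparing: the compost is screened on Mar 15, 2006 vs the first turning is done on Feb 11, 2006. Earlier: the first turning is done.

The first turning is done — Feb 11, 2006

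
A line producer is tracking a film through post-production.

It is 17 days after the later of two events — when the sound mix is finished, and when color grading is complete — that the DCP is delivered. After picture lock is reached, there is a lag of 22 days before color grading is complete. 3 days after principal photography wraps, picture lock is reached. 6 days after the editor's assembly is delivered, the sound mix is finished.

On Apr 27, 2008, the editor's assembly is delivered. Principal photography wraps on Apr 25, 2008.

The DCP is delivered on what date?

The editor's assembly is delivered: Apr 27, 2008.
The sound mix is finished: Apr 27, 2008 + 6 days = May 3, 2008.
Principal photography wraps: Apr 25, 2008.
Picture lock is reached: Apr 25, 2008 + 3 days = Apr 28, 2008.
Color grading is complete: Apr 28, 2008 + 22 days = May 20, 2008.
Both prerequisites met — the sound mix is finished (May 3, 2008), color grading is complete (May 20, 2008); the later is May 20, 2008.
The DCP is delivered: May 20, 2008 + 17 days = Jun 6, 2008.

Jun 6, 2008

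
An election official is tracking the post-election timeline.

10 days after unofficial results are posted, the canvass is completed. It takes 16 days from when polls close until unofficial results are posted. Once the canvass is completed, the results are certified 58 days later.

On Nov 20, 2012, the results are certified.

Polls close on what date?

Aug 28, 2012

The results are certified: Nov 20, 2012.
The canvass is completed: Nov 20, 2012 − 58 days = Sep 23, 2012.
Unofficial results are posted: Sep 23, 2012 − 10 days = Sep 13, 2012.
Polls close: Sep 13, 2012 − 16 days = Aug 28, 2012.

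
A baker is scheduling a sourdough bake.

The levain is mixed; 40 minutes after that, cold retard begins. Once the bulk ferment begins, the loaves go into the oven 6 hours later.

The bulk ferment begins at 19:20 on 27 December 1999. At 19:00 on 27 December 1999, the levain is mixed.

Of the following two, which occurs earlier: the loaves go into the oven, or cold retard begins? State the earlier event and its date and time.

Cold retard begins — 19:40 on 27 December 1999

The bulk ferment begins: 19:20 Dec 27, 1999.
The loaves go into the oven: 19:20 Dec 27, 1999 + 6h = 01:20 Dec 28, 1999.
The levain is mixed: 19:00 Dec 27, 1999.
Cold retard begins: 19:00 Dec 27, 1999 + 40m = 19:40 Dec 27, 1999.
Comparing: the loaves go into the oven at 01:20 Dec 28, 1999 vs cold retard begins at 19:40 Dec 27, 1999. Earlier: cold retard begins.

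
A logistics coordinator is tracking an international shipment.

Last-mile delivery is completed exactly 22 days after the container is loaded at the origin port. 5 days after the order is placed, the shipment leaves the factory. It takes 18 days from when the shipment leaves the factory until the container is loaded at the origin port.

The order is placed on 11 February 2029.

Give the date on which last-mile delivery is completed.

The order is placed: Feb 11, 2029.
The shipment leaves the factory: Feb 11, 2029 + 5 days = Feb 16, 2029.
The container is loaded at the origin port: Feb 16, 2029 + 18 days = Mar 6, 2029.
Last-mile delivery is completed: Mar 6, 2029 + 22 days = Mar 28, 2029.

28 March 2029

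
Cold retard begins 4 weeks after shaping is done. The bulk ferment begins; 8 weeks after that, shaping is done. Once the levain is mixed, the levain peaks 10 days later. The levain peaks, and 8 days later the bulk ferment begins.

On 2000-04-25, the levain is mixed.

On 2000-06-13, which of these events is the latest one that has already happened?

The bulk ferment begins

The levain is mixed: Apr 25, 2000.
The levain peaks: Apr 25, 2000 + 10 days = May 5, 2000.
The bulk ferment begins: May 5, 2000 + 8 days = May 13, 2000.
Shaping is done: May 13, 2000 + 8 weeks = Jul 8, 2000.
Cold retard begins: Jul 8, 2000 + 4 weeks = Aug 5, 2000.
Jun 13, 2000 falls between when the bulk ferment begins (May 13, 2000) and when shaping is done (Jul 8, 2000).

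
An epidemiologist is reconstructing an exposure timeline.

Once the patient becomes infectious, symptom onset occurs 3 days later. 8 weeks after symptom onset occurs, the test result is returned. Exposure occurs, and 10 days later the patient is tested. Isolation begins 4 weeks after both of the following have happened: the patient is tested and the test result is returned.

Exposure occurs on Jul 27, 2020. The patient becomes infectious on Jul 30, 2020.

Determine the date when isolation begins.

Oct 25, 2020

Exposure occurs: Jul 27, 2020.
The patient is tested: Jul 27, 2020 + 10 days = Aug 6, 2020.
The patient becomes infectious: Jul 30, 2020.
Symptom onset occurs: Jul 30, 2020 + 3 days = Aug 2, 2020.
The test result is returned: Aug 2, 2020 + 8 weeks = Sep 27, 2020.
Both prerequisites met — the patient is tested (Aug 6, 2020), the test result is returned (Sep 27, 2020); the later is Sep 27, 2020.
Isolation begins: Sep 27, 2020 + 4 weeks = Oct 25, 2020.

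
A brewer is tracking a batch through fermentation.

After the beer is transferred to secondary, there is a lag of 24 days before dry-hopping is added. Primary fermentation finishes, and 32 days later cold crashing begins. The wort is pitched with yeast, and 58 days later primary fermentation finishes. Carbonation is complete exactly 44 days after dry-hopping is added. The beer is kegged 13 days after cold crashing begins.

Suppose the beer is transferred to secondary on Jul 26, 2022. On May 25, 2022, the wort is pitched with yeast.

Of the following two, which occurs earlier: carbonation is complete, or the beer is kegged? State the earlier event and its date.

The beer is kegged — Sep 5, 2022

The beer is transferred to secondary: Jul 26, 2022.
Dry-hopping is added: Jul 26, 2022 + 24 days = Aug 19, 2022.
Carbonation is complete: Aug 19, 2022 + 44 days = Oct 2, 2022.
The wort is pitched with yeast: May 25, 2022.
Primary fermentation finishes: May 25, 2022 + 58 days = Jul 22, 2022.
Cold crashing begins: Jul 22, 2022 + 32 days = Aug 23, 2022.
The beer is kegged: Aug 23, 2022 + 13 days = Sep 5, 2022.
Comparing: carbonation is complete on Oct 2, 2022 vs the beer is kegged on Sep 5, 2022. Earlier: the beer is kegged.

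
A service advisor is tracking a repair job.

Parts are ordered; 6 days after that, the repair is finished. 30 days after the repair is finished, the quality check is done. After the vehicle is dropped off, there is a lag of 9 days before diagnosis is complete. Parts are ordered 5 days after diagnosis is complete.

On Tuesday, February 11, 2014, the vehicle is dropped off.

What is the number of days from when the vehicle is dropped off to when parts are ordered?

Causal path: the vehicle is dropped off → diagnosis is complete → parts are ordered.
Total delay along the path: 9 + 5 = 14 days.

14 days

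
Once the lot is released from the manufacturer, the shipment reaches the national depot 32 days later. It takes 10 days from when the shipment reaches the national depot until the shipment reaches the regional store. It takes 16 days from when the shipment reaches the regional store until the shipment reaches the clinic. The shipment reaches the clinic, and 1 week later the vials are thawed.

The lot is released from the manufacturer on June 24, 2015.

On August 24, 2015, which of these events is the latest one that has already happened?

The shipment reaches the clinic

The lot is released from the manufacturer: Jun 24, 2015.
The shipment reaches the national depot: Jun 24, 2015 + 32 days = Jul 26, 2015.
The shipment reaches the regional store: Jul 26, 2015 + 10 days = Aug 5, 2015.
The shipment reaches the clinic: Aug 5, 2015 + 16 days = Aug 21, 2015.
The vials are thawed: Aug 21, 2015 + 1 week = Aug 28, 2015.
Aug 24, 2015 falls between when the shipment reaches the clinic (Aug 21, 2015) and when the vials are thawed (Aug 28, 2015).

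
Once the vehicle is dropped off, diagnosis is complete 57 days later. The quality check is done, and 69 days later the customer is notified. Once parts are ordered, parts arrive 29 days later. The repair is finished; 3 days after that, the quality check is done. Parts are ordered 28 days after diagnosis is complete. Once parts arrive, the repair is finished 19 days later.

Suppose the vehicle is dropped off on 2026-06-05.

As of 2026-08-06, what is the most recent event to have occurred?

The vehicle is dropped off: Jun 5, 2026.
Diagnosis is complete: Jun 5, 2026 + 57 days = Aug 1, 2026.
Parts are ordered: Aug 1, 2026 + 28 days = Aug 29, 2026.
Parts arrive: Aug 29, 2026 + 29 days = Sep 27, 2026.
The repair is finished: Sep 27, 2026 + 19 days = Oct 16, 2026.
The quality check is done: Oct 16, 2026 + 3 days = Oct 19, 2026.
The customer is notified: Oct 19, 2026 + 69 days = Dec 27, 2026.
Aug 6, 2026 falls between when diagnosis is complete (Aug 1, 2026) and when parts are ordered (Aug 29, 2026).

Diagnosis is complete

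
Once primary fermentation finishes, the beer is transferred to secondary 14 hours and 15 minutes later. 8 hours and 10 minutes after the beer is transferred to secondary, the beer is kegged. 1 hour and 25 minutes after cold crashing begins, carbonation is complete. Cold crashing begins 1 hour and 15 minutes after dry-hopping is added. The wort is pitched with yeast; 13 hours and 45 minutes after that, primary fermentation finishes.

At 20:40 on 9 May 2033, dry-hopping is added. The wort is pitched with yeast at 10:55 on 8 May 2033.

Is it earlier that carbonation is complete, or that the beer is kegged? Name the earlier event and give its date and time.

The beer is kegged — 23:05 on 9 May 2033

Dry-hopping is added: 20:40 May 9, 2033.
Cold crashing begins: 20:40 May 9, 2033 + 1h15m = 21:55 May 9, 2033.
Carbonation is complete: 21:55 May 9, 2033 + 1h25m = 23:20 May 9, 2033.
The wort is pitched with yeast: 10:55 May 8, 2033.
Primary fermentation finishes: 10:55 May 8, 2033 + 13h45m = 00:40 May 9, 2033.
The beer is transferred to secondary: 00:40 May 9, 2033 + 14h15m = 14:55 May 9, 2033.
The beer is kegged: 14:55 May 9, 2033 + 8h10m = 23:05 May 9, 2033.
Comparing: carbonation is complete at 23:20 May 9, 2033 vs the beer is kegged at 23:05 May 9, 2033. Earlier: the beer is kegged.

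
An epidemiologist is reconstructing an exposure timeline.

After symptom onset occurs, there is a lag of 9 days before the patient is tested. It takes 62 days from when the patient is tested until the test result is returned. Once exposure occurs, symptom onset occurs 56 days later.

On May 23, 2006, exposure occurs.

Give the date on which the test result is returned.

Exposure occurs: May 23, 2006.
Symptom onset occurs: May 23, 2006 + 56 days = Jul 18, 2006.
The patient is tested: Jul 18, 2006 + 9 days = Jul 27, 2006.
The test result is returned: Jul 27, 2006 + 62 days = Sep 27, 2006.

September 27, 2006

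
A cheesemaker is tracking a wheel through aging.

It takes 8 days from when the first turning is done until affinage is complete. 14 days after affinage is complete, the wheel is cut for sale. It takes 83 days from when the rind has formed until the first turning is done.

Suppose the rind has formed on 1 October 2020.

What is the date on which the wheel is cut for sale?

The rind has formed: Oct 1, 2020.
The first turning is done: Oct 1, 2020 + 83 days = Dec 23, 2020.
Affinage is complete: Dec 23, 2020 + 8 days = Dec 31, 2020.
The wheel is cut for sale: Dec 31, 2020 + 14 days = Jan 14, 2021.

14 January 2021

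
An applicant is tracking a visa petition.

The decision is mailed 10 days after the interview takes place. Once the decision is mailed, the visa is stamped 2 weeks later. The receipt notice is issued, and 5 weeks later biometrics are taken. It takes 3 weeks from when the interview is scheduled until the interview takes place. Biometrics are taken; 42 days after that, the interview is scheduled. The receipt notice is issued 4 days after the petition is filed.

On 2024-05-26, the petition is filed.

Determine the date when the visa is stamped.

The petition is filed: May 26, 2024.
The receipt notice is issued: May 26, 2024 + 4 days = May 30, 2024.
Biometrics are taken: May 30, 2024 + 5 weeks = Jul 4, 2024.
The interview is scheduled: Jul 4, 2024 + 42 days = Aug 15, 2024.
The interview takes place: Aug 15, 2024 + 3 weeks = Sep 5, 2024.
The decision is mailed: Sep 5, 2024 + 10 days = Sep 15, 2024.
The visa is stamped: Sep 15, 2024 + 2 weeks = Sep 29, 2024.

2024-09-29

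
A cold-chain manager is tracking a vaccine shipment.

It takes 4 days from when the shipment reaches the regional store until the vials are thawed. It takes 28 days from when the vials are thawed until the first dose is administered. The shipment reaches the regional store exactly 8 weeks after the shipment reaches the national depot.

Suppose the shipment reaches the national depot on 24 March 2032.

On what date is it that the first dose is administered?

The shipment reaches the national depot: Mar 24, 2032.
The shipment reaches the regional store: Mar 24, 2032 + 8 weeks = May 19, 2032.
The vials are thawed: May 19, 2032 + 4 days = May 23, 2032.
The first dose is administered: May 23, 2032 + 28 days = Jun 20, 2032.

20 June 2032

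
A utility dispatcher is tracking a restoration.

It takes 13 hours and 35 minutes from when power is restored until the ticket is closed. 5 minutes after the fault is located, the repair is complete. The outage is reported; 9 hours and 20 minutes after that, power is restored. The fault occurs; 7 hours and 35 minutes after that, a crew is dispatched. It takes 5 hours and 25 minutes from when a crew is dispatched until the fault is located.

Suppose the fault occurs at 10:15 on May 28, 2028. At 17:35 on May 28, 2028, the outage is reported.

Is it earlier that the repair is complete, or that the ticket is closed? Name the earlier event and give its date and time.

The repair is complete — 23:20 on May 28, 2028

The fault occurs: 10:15 May 28, 2028.
A crew is dispatched: 10:15 May 28, 2028 + 7h35m = 17:50 May 28, 2028.
The fault is located: 17:50 May 28, 2028 + 5h25m = 23:15 May 28, 2028.
The repair is complete: 23:15 May 28, 2028 + 5m = 23:20 May 28, 2028.
The outage is reported: 17:35 May 28, 2028.
Power is restored: 17:35 May 28, 2028 + 9h20m = 02:55 May 29, 2028.
The ticket is closed: 02:55 May 29, 2028 + 13h35m = 16:30 May 29, 2028.
Comparing: the repair is complete at 23:20 May 28, 2028 vs the ticket is closed at 16:30 May 29, 2028. Earlier: the repair is complete.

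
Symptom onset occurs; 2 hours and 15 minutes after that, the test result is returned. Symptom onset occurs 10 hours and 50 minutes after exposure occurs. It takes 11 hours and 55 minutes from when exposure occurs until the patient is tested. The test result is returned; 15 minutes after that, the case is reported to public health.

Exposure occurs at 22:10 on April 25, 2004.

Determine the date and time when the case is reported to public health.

11:30 on April 26, 2004

Exposure occurs: 22:10 Apr 25, 2004.
Symptom onset occurs: 22:10 Apr 25, 2004 + 10h50m = 09:00 Apr 26, 2004.
The test result is returned: 09:00 Apr 26, 2004 + 2h15m = 11:15 Apr 26, 2004.
The case is reported to public health: 11:15 Apr 26, 2004 + 15m = 11:30 Apr 26, 2004.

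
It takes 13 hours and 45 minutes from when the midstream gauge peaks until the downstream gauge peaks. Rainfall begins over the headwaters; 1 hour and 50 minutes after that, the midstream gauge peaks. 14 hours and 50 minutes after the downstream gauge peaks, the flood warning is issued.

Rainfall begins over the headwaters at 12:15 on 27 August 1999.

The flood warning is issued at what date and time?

Rainfall begins over the headwaters: 12:15 Aug 27, 1999.
The midstream gauge peaks: 12:15 Aug 27, 1999 + 1h50m = 14:05 Aug 27, 1999.
The downstream gauge peaks: 14:05 Aug 27, 1999 + 13h45m = 03:50 Aug 28, 1999.
The flood warning is issued: 03:50 Aug 28, 1999 + 14h50m = 18:40 Aug 28, 1999.

18:40 on 28 August 1999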